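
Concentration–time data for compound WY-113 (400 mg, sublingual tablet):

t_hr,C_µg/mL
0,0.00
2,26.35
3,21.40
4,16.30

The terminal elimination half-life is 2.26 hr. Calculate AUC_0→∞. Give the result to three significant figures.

AUC = 122 µg/mL·hr

Trapezoidal AUC_0→4:
  [0→2]: (0.00+26.35)/2 × 2 = 26.35
  [2→3]: (26.35+21.40)/2 × 1 = 23.875
  [3→4]: (21.40+16.30)/2 × 1 = 18.85
  Sum = 69.075 µg/mL·hr
k_e = ln2 / t½ = 0.693147 / 2.26 = 0.3067 hr^-1
Extrapolated tail: C_last / k_e = 16.30 / 0.3067 = 53.146
AUC_0→∞ = 69.075 + 53.146 = 122.221 µg/mL·hr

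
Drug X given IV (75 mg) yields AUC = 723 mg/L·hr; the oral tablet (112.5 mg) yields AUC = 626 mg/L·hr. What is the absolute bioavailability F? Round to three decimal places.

F = (AUC_ev / D_ev) / (AUC_iv / D_iv)
  = (626/112.5) / (723/75)
  = 5.56444 / 9.64 = 0.5772

F = 0.577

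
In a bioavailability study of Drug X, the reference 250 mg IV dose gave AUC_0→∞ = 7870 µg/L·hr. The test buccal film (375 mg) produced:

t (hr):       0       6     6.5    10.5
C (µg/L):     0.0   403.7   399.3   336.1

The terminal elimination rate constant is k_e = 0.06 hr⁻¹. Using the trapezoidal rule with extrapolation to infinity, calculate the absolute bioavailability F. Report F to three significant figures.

F = 0.719

Trapezoidal AUC_0→10.5 (buccal film):
  [0→6]: (0.0+403.7)/2 × 6 = 1211.1
  [6→6.5]: (403.7+399.3)/2 × 0.5 = 200.75
  [6.5→10.5]: (399.3+336.1)/2 × 4 = 1470.8
  Sum = 2882.65 µg/L·hr
Tail: C_last/k_e = 336.1/0.06 = 5601.667
AUC_0→∞ (buccal film) = 2882.65 + 5601.667 = 8484.317 µg/L·hr
F = (AUC_ev/D_ev)/(AUC_iv/D_iv) = (8484.317/375)/(7870/250) = 22.6248/31.48 = 0.7187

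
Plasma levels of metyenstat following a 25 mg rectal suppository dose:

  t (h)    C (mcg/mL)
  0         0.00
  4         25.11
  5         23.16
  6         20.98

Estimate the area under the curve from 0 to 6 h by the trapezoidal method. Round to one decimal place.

Trapezoidal AUC_0→6:
  [0→4]: (0.00+25.11)/2 × 4 = 50.22
  [4→5]: (25.11+23.16)/2 × 1 = 24.135
  [5→6]: (23.16+20.98)/2 × 1 = 22.07
  Sum = 96.425 mcg/mL·h

AUC = 96.4 mcg/mL·h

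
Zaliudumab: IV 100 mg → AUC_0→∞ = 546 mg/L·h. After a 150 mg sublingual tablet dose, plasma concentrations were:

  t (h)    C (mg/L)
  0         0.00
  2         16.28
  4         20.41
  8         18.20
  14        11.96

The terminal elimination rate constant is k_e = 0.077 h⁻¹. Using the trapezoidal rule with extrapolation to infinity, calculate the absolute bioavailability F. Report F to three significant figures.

Trapezoidal AUC_0→14 (sublingual tablet):
  [0→2]: (0.00+16.28)/2 × 2 = 16.28
  [2→4]: (16.28+20.41)/2 × 2 = 36.69
  [4→8]: (20.41+18.20)/2 × 4 = 77.22
  [8→14]: (18.20+11.96)/2 × 6 = 90.48
  Sum = 220.67 mg/L·h
Tail: C_last/k_e = 11.96/0.077 = 155.325
AUC_0→∞ (sublingual tablet) = 220.67 + 155.325 = 375.995 mg/L·h
F = (AUC_ev/D_ev)/(AUC_iv/D_iv) = (375.995/150)/(546/100) = 2.50663/5.46 = 0.4591

F = 0.459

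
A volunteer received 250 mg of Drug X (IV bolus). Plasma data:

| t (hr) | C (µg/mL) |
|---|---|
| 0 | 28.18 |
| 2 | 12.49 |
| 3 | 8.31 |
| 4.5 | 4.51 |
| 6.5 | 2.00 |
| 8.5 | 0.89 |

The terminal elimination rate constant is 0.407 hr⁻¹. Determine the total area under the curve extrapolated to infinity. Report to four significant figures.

AUC = 72.27 µg/mL·hr

Trapezoidal AUC_0→8.5:
  [0→2]: (28.18+12.49)/2 × 2 = 40.67
  [2→3]: (12.49+8.31)/2 × 1 = 10.4
  [3→4.5]: (8.31+4.51)/2 × 1.5 = 9.615
  [4.5→6.5]: (4.51+2.00)/2 × 2 = 6.51
  [6.5→8.5]: (2.00+0.89)/2 × 2 = 2.89
  Sum = 70.085 µg/mL·hr
Extrapolated tail: C_last / k_e = 0.89 / 0.407 = 2.187
AUC_0→∞ = 70.085 + 2.187 = 72.272 µg/mL·hr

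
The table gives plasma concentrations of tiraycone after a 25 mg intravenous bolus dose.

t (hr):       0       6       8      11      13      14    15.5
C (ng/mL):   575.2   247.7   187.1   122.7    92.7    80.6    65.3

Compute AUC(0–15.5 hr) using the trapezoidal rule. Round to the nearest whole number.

AUC = 3780 ng/mL·hr

Trapezoidal AUC_0→15.5:
  [0→6]: (575.2+247.7)/2 × 6 = 2468.7
  [6→8]: (247.7+187.1)/2 × 2 = 434.8
  [8→11]: (187.1+122.7)/2 × 3 = 464.7
  [11→13]: (122.7+92.7)/2 × 2 = 215.4
  [13→14]: (92.7+80.6)/2 × 1 = 86.65
  [14→15.5]: (80.6+65.3)/2 × 1.5 = 109.425
  Sum = 3779.675 ng/mL·hr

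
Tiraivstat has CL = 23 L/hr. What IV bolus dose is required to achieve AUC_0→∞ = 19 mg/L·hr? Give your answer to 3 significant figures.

Dose = 437 mg

Dose_iv = CL × AUC_0→∞
     = 23 × 19 = 437 mg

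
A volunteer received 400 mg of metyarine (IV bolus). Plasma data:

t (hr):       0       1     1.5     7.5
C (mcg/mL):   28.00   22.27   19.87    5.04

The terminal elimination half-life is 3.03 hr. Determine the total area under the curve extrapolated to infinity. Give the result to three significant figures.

Trapezoidal AUC_0→7.5:
  [0→1]: (28.00+22.27)/2 × 1 = 25.135
  [1→1.5]: (22.27+19.87)/2 × 0.5 = 10.535
  [1.5→7.5]: (19.87+5.04)/2 × 6 = 74.73
  Sum = 110.4 mcg/mL·hr
k_e = ln2 / t½ = 0.693147 / 3.03 = 0.2288 hr^-1
Extrapolated tail: C_last / k_e = 5.04 / 0.2288 = 22.028
AUC_0→∞ = 110.4 + 22.028 = 132.428 mcg/mL·hr

AUC = 132 mcg/mL·hr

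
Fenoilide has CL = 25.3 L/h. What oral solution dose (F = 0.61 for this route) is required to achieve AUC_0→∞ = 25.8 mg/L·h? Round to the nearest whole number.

Dose = 1070 mg

Dose = CL × AUC_0→∞ / F
     = 25.3 × 25.8 / 0.61 = 1070.07 mg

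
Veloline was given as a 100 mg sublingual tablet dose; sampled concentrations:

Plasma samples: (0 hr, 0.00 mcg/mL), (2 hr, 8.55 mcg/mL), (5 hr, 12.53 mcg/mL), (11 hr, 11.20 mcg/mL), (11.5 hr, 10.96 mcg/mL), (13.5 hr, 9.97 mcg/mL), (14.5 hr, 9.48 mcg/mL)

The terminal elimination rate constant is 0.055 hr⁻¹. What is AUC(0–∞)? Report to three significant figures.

Trapezoidal AUC_0→14.5:
  [0→2]: (0.00+8.55)/2 × 2 = 8.55
  [2→5]: (8.55+12.53)/2 × 3 = 31.62
  [5→11]: (12.53+11.20)/2 × 6 = 71.19
  [11→11.5]: (11.20+10.96)/2 × 0.5 = 5.54
  [11.5→13.5]: (10.96+9.97)/2 × 2 = 20.93
  [13.5→14.5]: (9.97+9.48)/2 × 1 = 9.725
  Sum = 147.555 mcg/mL·hr
Extrapolated tail: C_last / k_e = 9.48 / 0.055 = 172.364
AUC_0→∞ = 147.555 + 172.364 = 319.919 mcg/mL·hr

AUC = 320 mcg/mL·hr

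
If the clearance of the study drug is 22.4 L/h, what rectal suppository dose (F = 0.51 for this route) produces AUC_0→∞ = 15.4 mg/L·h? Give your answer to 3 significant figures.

Dose = 676 mg

Dose = CL × AUC_0→∞ / F
     = 22.4 × 15.4 / 0.51 = 676.392 mg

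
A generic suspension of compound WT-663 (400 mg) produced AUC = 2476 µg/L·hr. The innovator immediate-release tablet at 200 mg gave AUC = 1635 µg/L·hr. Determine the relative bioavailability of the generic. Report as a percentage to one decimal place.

F_rel = 75.7%

F_rel = (AUC_test/D_test) / (AUC_ref/D_ref)
      = (2476/400) / (1635/200)
      = 6.19 / 8.175 = 0.7572 = 75.72%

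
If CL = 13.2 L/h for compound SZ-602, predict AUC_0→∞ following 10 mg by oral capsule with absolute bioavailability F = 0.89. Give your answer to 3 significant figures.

AUC = 0.674 mg/L·h

AUC_0→∞ = F × Dose / CL
        = 0.89 × 10 / 13.2 = 0.674242 mg/L·h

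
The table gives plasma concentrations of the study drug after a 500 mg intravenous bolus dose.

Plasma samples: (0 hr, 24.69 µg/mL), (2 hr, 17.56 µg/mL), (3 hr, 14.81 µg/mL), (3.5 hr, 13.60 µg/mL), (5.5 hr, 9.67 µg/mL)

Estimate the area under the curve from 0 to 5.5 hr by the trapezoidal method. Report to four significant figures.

AUC = 88.81 µg/mL·hr

Trapezoidal AUC_0→5.5:
  [0→2]: (24.69+17.56)/2 × 2 = 42.25
  [2→3]: (17.56+14.81)/2 × 1 = 16.185
  [3→3.5]: (14.81+13.60)/2 × 0.5 = 7.1025
  [3.5→5.5]: (13.60+9.67)/2 × 2 = 23.27
  Sum = 88.8075 µg/mL·hr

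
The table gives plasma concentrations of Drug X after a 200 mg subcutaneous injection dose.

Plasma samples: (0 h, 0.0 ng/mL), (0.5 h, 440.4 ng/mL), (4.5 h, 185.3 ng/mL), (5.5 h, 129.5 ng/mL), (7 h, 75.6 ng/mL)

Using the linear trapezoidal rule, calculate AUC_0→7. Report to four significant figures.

Trapezoidal AUC_0→7:
  [0→0.5]: (0.0+440.4)/2 × 0.5 = 110.1
  [0.5→4.5]: (440.4+185.3)/2 × 4 = 1251.4
  [4.5→5.5]: (185.3+129.5)/2 × 1 = 157.4
  [5.5→7]: (129.5+75.6)/2 × 1.5 = 153.825
  Sum = 1672.725 ng/mL·h

AUC = 1673 ng/mL·h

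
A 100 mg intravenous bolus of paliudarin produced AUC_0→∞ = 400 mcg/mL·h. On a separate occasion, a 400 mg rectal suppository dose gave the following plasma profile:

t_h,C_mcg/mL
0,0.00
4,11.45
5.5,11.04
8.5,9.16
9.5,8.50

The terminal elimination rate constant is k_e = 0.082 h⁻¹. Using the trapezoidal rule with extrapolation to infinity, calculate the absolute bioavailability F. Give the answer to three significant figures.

F = 0.114

Trapezoidal AUC_0→9.5 (rectal suppository):
  [0→4]: (0.00+11.45)/2 × 4 = 22.9
  [4→5.5]: (11.45+11.04)/2 × 1.5 = 16.8675
  [5.5→8.5]: (11.04+9.16)/2 × 3 = 30.3
  [8.5→9.5]: (9.16+8.50)/2 × 1 = 8.83
  Sum = 78.8975 mcg/mL·h
Tail: C_last/k_e = 8.50/0.082 = 103.659
AUC_0→∞ (rectal suppository) = 78.8975 + 103.659 = 182.5565 mcg/mL·h
F = (AUC_ev/D_ev)/(AUC_iv/D_iv) = (182.5565/400)/(400/100) = 0.45639125/4 = 0.1141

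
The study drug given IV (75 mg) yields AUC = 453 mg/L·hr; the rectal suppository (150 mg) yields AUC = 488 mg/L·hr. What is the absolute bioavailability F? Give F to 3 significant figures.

F = (AUC_ev / D_ev) / (AUC_iv / D_iv)
  = (488/150) / (453/75)
  = 3.25333 / 6.04 = 0.5386

F = 0.539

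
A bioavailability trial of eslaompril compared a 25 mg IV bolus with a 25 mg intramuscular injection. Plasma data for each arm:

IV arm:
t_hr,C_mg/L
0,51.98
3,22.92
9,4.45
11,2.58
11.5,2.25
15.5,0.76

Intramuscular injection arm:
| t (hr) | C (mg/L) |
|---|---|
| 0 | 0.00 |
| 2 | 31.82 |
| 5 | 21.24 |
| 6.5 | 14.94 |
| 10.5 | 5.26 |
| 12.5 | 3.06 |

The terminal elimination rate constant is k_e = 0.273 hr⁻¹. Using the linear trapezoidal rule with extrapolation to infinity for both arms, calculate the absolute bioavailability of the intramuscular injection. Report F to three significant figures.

Trapezoidal AUC_0→15.5 (IV):
  [0→3]: (51.98+22.92)/2 × 3 = 112.35
  [3→9]: (22.92+4.45)/2 × 6 = 82.11
  [9→11]: (4.45+2.58)/2 × 2 = 7.03
  [11→11.5]: (2.58+2.25)/2 × 0.5 = 1.2075
  [11.5→15.5]: (2.25+0.76)/2 × 4 = 6.02
  Sum = 208.7175 mg/L·hr
IV tail: 0.76/0.273 = 2.784; AUC_iv,0→∞ = 208.7175 + 2.784 = 211.5015 mg/L·hr
Trapezoidal AUC_0→12.5 (intramuscular injection):
  [0→2]: (0.00+31.82)/2 × 2 = 31.82
  [2→5]: (31.82+21.24)/2 × 3 = 79.59
  [5→6.5]: (21.24+14.94)/2 × 1.5 = 27.135
  [6.5→10.5]: (14.94+5.26)/2 × 4 = 40.4
  [10.5→12.5]: (5.26+3.06)/2 × 2 = 8.32
  Sum = 187.265 mg/L·hr
intramuscular injection tail: 3.06/0.273 = 11.209; AUC_ev,0→∞ = 187.265 + 11.209 = 198.474 mg/L·hr
F = (AUC_ev/D_ev)/(AUC_iv/D_iv) = (198.474/25)/(211.5015/25) = 7.93896/8.46006 = 0.9384

F = 0.938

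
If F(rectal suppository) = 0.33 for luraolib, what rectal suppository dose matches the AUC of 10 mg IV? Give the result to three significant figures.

For equal systemic exposure: F × D_ev = D_iv
D_ev = D_iv / F = 10 / 0.33 = 30.303 mg

D_rectal = 30.3 mg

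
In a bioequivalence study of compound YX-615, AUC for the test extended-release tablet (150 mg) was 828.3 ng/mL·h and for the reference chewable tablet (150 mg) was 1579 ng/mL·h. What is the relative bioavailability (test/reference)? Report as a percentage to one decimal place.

F_rel = 52.5%

F_rel = (AUC_test/D_test) / (AUC_ref/D_ref)
      = (828.3/150) / (1579/150)
      = 5.522 / 10.5267 = 0.5246 = 52.46%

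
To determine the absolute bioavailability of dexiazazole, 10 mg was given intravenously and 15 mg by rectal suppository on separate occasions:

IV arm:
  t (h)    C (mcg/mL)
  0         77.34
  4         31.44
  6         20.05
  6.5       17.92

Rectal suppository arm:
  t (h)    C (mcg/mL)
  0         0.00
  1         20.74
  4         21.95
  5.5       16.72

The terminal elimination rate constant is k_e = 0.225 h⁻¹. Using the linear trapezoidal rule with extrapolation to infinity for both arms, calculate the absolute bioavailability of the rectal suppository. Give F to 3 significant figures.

Trapezoidal AUC_0→6.5 (IV):
  [0→4]: (77.34+31.44)/2 × 4 = 217.56
  [4→6]: (31.44+20.05)/2 × 2 = 51.49
  [6→6.5]: (20.05+17.92)/2 × 0.5 = 9.4925
  Sum = 278.5425 mcg/mL·h
IV tail: 17.92/0.225 = 79.644; AUC_iv,0→∞ = 278.5425 + 79.644 = 358.1865 mcg/mL·h
Trapezoidal AUC_0→5.5 (rectal suppository):
  [0→1]: (0.00+20.74)/2 × 1 = 10.37
  [1→4]: (20.74+21.95)/2 × 3 = 64.035
  [4→5.5]: (21.95+16.72)/2 × 1.5 = 29.0025
  Sum = 103.4075 mcg/mL·h
rectal suppository tail: 16.72/0.225 = 74.311; AUC_ev,0→∞ = 103.4075 + 74.311 = 177.7185 mcg/mL·h
F = (AUC_ev/D_ev)/(AUC_iv/D_iv) = (177.7185/15)/(358.1865/10) = 11.8479/35.81865 = 0.3308

F = 0.331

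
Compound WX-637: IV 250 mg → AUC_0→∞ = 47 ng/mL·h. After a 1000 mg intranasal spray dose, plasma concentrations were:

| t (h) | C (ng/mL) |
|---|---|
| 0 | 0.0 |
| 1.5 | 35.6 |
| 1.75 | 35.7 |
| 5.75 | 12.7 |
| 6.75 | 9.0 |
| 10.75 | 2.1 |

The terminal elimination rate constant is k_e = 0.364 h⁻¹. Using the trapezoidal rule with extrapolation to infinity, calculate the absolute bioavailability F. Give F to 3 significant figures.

F = 0.911

Trapezoidal AUC_0→10.75 (intranasal spray):
  [0→1.5]: (0.0+35.6)/2 × 1.5 = 26.7
  [1.5→1.75]: (35.6+35.7)/2 × 0.25 = 8.9125
  [1.75→5.75]: (35.7+12.7)/2 × 4 = 96.8
  [5.75→6.75]: (12.7+9.0)/2 × 1 = 10.85
  [6.75→10.75]: (9.0+2.1)/2 × 4 = 22.2
  Sum = 165.4625 ng/mL·h
Tail: C_last/k_e = 2.1/0.364 = 5.769
AUC_0→∞ (intranasal spray) = 165.4625 + 5.769 = 171.2315 ng/mL·h
F = (AUC_ev/D_ev)/(AUC_iv/D_iv) = (171.2315/1000)/(47/250) = 0.1712315/0.188 = 0.9108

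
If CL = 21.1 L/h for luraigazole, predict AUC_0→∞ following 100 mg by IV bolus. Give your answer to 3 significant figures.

AUC = 4.74 mg/L·h

AUC_0→∞ = Dose_iv / CL
        = 100 / 21.1 = 4.73934 mg/L·h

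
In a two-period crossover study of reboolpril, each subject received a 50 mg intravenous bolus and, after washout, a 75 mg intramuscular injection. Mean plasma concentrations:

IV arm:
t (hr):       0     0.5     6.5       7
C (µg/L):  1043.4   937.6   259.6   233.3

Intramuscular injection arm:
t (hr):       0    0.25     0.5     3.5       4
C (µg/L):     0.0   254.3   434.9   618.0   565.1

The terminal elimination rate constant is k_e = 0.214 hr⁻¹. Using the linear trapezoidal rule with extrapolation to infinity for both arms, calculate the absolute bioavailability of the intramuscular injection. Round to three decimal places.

F = 0.583

Trapezoidal AUC_0→7 (IV):
  [0→0.5]: (1043.4+937.6)/2 × 0.5 = 495.25
  [0.5→6.5]: (937.6+259.6)/2 × 6 = 3591.6
  [6.5→7]: (259.6+233.3)/2 × 0.5 = 123.225
  Sum = 4210.075 µg/L·hr
IV tail: 233.3/0.214 = 1090.187; AUC_iv,0→∞ = 4210.075 + 1090.187 = 5300.262 µg/L·hr
Trapezoidal AUC_0→4 (intramuscular injection):
  [0→0.25]: (0.0+254.3)/2 × 0.25 = 31.7875
  [0.25→0.5]: (254.3+434.9)/2 × 0.25 = 86.15
  [0.5→3.5]: (434.9+618.0)/2 × 3 = 1579.35
  [3.5→4]: (618.0+565.1)/2 × 0.5 = 295.775
  Sum = 1993.0625 µg/L·hr
intramuscular injection tail: 565.1/0.214 = 2640.654; AUC_ev,0→∞ = 1993.0625 + 2640.654 = 4633.7165 µg/L·hr
F = (AUC_ev/D_ev)/(AUC_iv/D_iv) = (4633.7165/75)/(5300.262/50) = 61.7829/106.00524 = 0.5828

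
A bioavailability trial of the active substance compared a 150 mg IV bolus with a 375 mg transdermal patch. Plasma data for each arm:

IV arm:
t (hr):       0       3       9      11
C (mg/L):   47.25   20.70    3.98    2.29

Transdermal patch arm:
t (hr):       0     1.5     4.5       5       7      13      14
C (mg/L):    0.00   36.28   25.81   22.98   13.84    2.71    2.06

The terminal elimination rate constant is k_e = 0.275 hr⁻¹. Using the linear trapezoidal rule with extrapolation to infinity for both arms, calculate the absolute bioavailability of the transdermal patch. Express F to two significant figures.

F = 0.48

Trapezoidal AUC_0→11 (IV):
  [0→3]: (47.25+20.70)/2 × 3 = 101.925
  [3→9]: (20.70+3.98)/2 × 6 = 74.04
  [9→11]: (3.98+2.29)/2 × 2 = 6.27
  Sum = 182.235 mg/L·hr
IV tail: 2.29/0.275 = 8.327; AUC_iv,0→∞ = 182.235 + 8.327 = 190.562 mg/L·hr
Trapezoidal AUC_0→14 (transdermal patch):
  [0→1.5]: (0.00+36.28)/2 × 1.5 = 27.21
  [1.5→4.5]: (36.28+25.81)/2 × 3 = 93.135
  [4.5→5]: (25.81+22.98)/2 × 0.5 = 12.1975
  [5→7]: (22.98+13.84)/2 × 2 = 36.82
  [7→13]: (13.84+2.71)/2 × 6 = 49.65
  [13→14]: (2.71+2.06)/2 × 1 = 2.385
  Sum = 221.3975 mg/L·hr
transdermal patch tail: 2.06/0.275 = 7.491; AUC_ev,0→∞ = 221.3975 + 7.491 = 228.8885 mg/L·hr
F = (AUC_ev/D_ev)/(AUC_iv/D_iv) = (228.8885/375)/(190.562/150) = 0.610369/1.27041 = 0.4805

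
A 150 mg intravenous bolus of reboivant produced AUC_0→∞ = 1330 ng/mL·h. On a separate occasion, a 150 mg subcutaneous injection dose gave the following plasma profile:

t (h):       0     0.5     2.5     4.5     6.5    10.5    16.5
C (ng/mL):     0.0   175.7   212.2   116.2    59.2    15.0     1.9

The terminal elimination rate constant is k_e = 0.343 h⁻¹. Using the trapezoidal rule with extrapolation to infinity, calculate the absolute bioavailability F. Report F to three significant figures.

F = 0.857

Trapezoidal AUC_0→16.5 (subcutaneous injection):
  [0→0.5]: (0.0+175.7)/2 × 0.5 = 43.925
  [0.5→2.5]: (175.7+212.2)/2 × 2 = 387.9
  [2.5→4.5]: (212.2+116.2)/2 × 2 = 328.4
  [4.5→6.5]: (116.2+59.2)/2 × 2 = 175.4
  [6.5→10.5]: (59.2+15.0)/2 × 4 = 148.4
  [10.5→16.5]: (15.0+1.9)/2 × 6 = 50.7
  Sum = 1134.725 ng/mL·h
Tail: C_last/k_e = 1.9/0.343 = 5.539
AUC_0→∞ (subcutaneous injection) = 1134.725 + 5.539 = 1140.264 ng/mL·h
F = (AUC_ev/D_ev)/(AUC_iv/D_iv) = (1140.264/150)/(1330/150) = 7.60176/8.86667 = 0.8573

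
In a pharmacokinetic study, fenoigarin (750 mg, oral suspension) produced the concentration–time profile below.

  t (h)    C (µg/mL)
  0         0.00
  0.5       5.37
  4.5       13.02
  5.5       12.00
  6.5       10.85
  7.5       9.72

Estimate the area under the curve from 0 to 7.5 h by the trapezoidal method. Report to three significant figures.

Trapezoidal AUC_0→7.5:
  [0→0.5]: (0.00+5.37)/2 × 0.5 = 1.3425
  [0.5→4.5]: (5.37+13.02)/2 × 4 = 36.78
  [4.5→5.5]: (13.02+12.00)/2 × 1 = 12.51
  [5.5→6.5]: (12.00+10.85)/2 × 1 = 11.425
  [6.5→7.5]: (10.85+9.72)/2 × 1 = 10.285
  Sum = 72.3425 µg/mL·h

AUC = 72.3 µg/mL·h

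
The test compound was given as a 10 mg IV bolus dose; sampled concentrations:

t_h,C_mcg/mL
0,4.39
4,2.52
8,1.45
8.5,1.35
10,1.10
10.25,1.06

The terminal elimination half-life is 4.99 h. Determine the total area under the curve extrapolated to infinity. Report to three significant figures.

Trapezoidal AUC_0→10.25:
  [0→4]: (4.39+2.52)/2 × 4 = 13.82
  [4→8]: (2.52+1.45)/2 × 4 = 7.94
  [8→8.5]: (1.45+1.35)/2 × 0.5 = 0.7
  [8.5→10]: (1.35+1.10)/2 × 1.5 = 1.8375
  [10→10.25]: (1.10+1.06)/2 × 0.25 = 0.27
  Sum = 24.5675 mcg/mL·h
k_e = ln2 / t½ = 0.693147 / 4.99 = 0.1389 h^-1
Extrapolated tail: C_last / k_e = 1.06 / 0.1389 = 7.631
AUC_0→∞ = 24.5675 + 7.631 = 32.1985 mcg/mL·h

AUC = 32.2 mcg/mL·h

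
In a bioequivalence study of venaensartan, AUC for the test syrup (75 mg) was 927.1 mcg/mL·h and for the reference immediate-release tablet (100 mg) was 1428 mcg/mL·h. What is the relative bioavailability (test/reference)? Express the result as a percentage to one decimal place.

F_rel = 86.6%

F_rel = (AUC_test/D_test) / (AUC_ref/D_ref)
      = (927.1/75) / (1428/100)
      = 12.3613 / 14.28 = 0.8656 = 86.56%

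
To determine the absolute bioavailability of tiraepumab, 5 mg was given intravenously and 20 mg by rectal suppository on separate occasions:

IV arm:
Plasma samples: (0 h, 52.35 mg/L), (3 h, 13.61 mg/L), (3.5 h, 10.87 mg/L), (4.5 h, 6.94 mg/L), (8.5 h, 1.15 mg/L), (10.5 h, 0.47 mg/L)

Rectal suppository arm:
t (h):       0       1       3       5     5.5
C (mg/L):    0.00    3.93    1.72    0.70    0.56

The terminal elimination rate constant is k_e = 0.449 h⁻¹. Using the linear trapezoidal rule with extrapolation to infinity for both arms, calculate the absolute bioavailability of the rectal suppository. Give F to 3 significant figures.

F = 0.0218

Trapezoidal AUC_0→10.5 (IV):
  [0→3]: (52.35+13.61)/2 × 3 = 98.94
  [3→3.5]: (13.61+10.87)/2 × 0.5 = 6.12
  [3.5→4.5]: (10.87+6.94)/2 × 1 = 8.905
  [4.5→8.5]: (6.94+1.15)/2 × 4 = 16.18
  [8.5→10.5]: (1.15+0.47)/2 × 2 = 1.62
  Sum = 131.765 mg/L·h
IV tail: 0.47/0.449 = 1.047; AUC_iv,0→∞ = 131.765 + 1.047 = 132.812 mg/L·h
Trapezoidal AUC_0→5.5 (rectal suppository):
  [0→1]: (0.00+3.93)/2 × 1 = 1.965
  [1→3]: (3.93+1.72)/2 × 2 = 5.65
  [3→5]: (1.72+0.70)/2 × 2 = 2.42
  [5→5.5]: (0.70+0.56)/2 × 0.5 = 0.315
  Sum = 10.35 mg/L·h
rectal suppository tail: 0.56/0.449 = 1.247; AUC_ev,0→∞ = 10.35 + 1.247 = 11.597 mg/L·h
F = (AUC_ev/D_ev)/(AUC_iv/D_iv) = (11.597/20)/(132.812/5) = 0.57985/26.5624 = 0.0218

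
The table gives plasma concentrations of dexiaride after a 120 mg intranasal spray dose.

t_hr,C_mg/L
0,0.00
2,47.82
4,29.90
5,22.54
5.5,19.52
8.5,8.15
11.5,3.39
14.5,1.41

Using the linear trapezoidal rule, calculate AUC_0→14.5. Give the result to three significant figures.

Trapezoidal AUC_0→14.5:
  [0→2]: (0.00+47.82)/2 × 2 = 47.82
  [2→4]: (47.82+29.90)/2 × 2 = 77.72
  [4→5]: (29.90+22.54)/2 × 1 = 26.22
  [5→5.5]: (22.54+19.52)/2 × 0.5 = 10.515
  [5.5→8.5]: (19.52+8.15)/2 × 3 = 41.505
  [8.5→11.5]: (8.15+3.39)/2 × 3 = 17.31
  [11.5→14.5]: (3.39+1.41)/2 × 3 = 7.2
  Sum = 228.29 mg/L·hr

AUC = 228 mg/L·hr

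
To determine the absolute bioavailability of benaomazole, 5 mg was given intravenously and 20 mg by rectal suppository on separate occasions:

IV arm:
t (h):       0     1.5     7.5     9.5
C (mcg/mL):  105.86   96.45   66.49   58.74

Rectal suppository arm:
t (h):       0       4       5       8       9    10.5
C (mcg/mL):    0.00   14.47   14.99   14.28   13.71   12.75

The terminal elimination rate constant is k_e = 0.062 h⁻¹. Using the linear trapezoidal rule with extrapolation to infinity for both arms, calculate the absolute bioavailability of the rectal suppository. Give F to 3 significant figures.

Trapezoidal AUC_0→9.5 (IV):
  [0→1.5]: (105.86+96.45)/2 × 1.5 = 151.7325
  [1.5→7.5]: (96.45+66.49)/2 × 6 = 488.82
  [7.5→9.5]: (66.49+58.74)/2 × 2 = 125.23
  Sum = 765.7825 mcg/mL·h
IV tail: 58.74/0.062 = 947.419; AUC_iv,0→∞ = 765.7825 + 947.419 = 1713.2015 mcg/mL·h
Trapezoidal AUC_0→10.5 (rectal suppository):
  [0→4]: (0.00+14.47)/2 × 4 = 28.94
  [4→5]: (14.47+14.99)/2 × 1 = 14.73
  [5→8]: (14.99+14.28)/2 × 3 = 43.905
  [8→9]: (14.28+13.71)/2 × 1 = 13.995
  [9→10.5]: (13.71+12.75)/2 × 1.5 = 19.845
  Sum = 121.415 mcg/mL·h
rectal suppository tail: 12.75/0.062 = 205.645; AUC_ev,0→∞ = 121.415 + 205.645 = 327.06 mcg/mL·h
F = (AUC_ev/D_ev)/(AUC_iv/D_iv) = (327.06/20)/(1713.2015/5) = 16.353/342.6403 = 0.0477

F = 0.0477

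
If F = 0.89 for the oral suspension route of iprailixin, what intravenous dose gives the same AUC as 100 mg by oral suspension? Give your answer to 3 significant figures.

Systemic exposure from an extravascular dose = F × D_ev, so the equivalent IV dose is F × D_ev.
D_iv = F × D_ev = 0.89 × 100 = 89 mg

D_iv = 89.0 mg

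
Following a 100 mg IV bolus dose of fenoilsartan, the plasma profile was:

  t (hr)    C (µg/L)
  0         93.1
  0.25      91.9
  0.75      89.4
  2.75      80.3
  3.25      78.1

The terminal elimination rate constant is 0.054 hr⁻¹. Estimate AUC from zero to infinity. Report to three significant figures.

AUC = 1720 µg/L·hr

Trapezoidal AUC_0→3.25:
  [0→0.25]: (93.1+91.9)/2 × 0.25 = 23.125
  [0.25→0.75]: (91.9+89.4)/2 × 0.5 = 45.325
  [0.75→2.75]: (89.4+80.3)/2 × 2 = 169.7
  [2.75→3.25]: (80.3+78.1)/2 × 0.5 = 39.6
  Sum = 277.75 µg/L·hr
Extrapolated tail: C_last / k_e = 78.1 / 0.054 = 1446.296
AUC_0→∞ = 277.75 + 1446.296 = 1724.046 µg/L·hr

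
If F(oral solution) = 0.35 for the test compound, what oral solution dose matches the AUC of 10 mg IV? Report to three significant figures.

For equal systemic exposure: F × D_ev = D_iv
D_ev = D_iv / F = 10 / 0.35 = 28.5714 mg

D_oral = 28.6 mg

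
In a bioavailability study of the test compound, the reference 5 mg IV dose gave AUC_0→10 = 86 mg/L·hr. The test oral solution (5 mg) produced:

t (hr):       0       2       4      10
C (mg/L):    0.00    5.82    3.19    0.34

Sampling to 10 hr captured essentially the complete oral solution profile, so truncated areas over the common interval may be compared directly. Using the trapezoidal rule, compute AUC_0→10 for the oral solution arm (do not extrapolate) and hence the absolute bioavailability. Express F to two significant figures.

F = 0.30

Trapezoidal AUC_0→10 (oral solution):
  [0→2]: (0.00+5.82)/2 × 2 = 5.82
  [2→4]: (5.82+3.19)/2 × 2 = 9.01
  [4→10]: (3.19+0.34)/2 × 6 = 10.59
  Sum = 25.42 mg/L·hr
F = (AUC_ev/D_ev)/(AUC_iv/D_iv) = (25.42/5)/(86/5) = 5.084/17.2 = 0.2956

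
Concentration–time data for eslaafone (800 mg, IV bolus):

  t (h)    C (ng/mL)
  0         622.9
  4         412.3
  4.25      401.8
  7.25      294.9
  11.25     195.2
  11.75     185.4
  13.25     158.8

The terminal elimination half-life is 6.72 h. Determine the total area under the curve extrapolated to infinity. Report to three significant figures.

Trapezoidal AUC_0→13.25:
  [0→4]: (622.9+412.3)/2 × 4 = 2070.4
  [4→4.25]: (412.3+401.8)/2 × 0.25 = 101.7625
  [4.25→7.25]: (401.8+294.9)/2 × 3 = 1045.05
  [7.25→11.25]: (294.9+195.2)/2 × 4 = 980.2
  [11.25→11.75]: (195.2+185.4)/2 × 0.5 = 95.15
  [11.75→13.25]: (185.4+158.8)/2 × 1.5 = 258.15
  Sum = 4550.7125 ng/mL·h
k_e = ln2 / t½ = 0.693147 / 6.72 = 0.1031 h^-1
Extrapolated tail: C_last / k_e = 158.8 / 0.1031 = 1540.252
AUC_0→∞ = 4550.7125 + 1540.252 = 6090.9645 ng/mL·h

AUC = 6090 ng/mL·h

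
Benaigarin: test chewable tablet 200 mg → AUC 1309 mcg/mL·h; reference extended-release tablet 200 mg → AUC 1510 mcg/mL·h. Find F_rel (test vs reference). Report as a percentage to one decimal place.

F_rel = 86.7%

F_rel = (AUC_test/D_test) / (AUC_ref/D_ref)
      = (1309/200) / (1510/200)
      = 6.545 / 7.55 = 0.8669 = 86.69%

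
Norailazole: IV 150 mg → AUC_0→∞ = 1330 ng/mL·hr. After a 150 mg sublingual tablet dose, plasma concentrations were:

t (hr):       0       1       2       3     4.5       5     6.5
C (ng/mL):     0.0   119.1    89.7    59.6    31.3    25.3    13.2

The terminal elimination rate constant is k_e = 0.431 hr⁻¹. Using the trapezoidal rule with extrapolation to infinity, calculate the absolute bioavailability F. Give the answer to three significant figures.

F = 0.286

Trapezoidal AUC_0→6.5 (sublingual tablet):
  [0→1]: (0.0+119.1)/2 × 1 = 59.55
  [1→2]: (119.1+89.7)/2 × 1 = 104.4
  [2→3]: (89.7+59.6)/2 × 1 = 74.65
  [3→4.5]: (59.6+31.3)/2 × 1.5 = 68.175
  [4.5→5]: (31.3+25.3)/2 × 0.5 = 14.15
  [5→6.5]: (25.3+13.2)/2 × 1.5 = 28.875
  Sum = 349.8 ng/mL·hr
Tail: C_last/k_e = 13.2/0.431 = 30.626
AUC_0→∞ (sublingual tablet) = 349.8 + 30.626 = 380.426 ng/mL·hr
F = (AUC_ev/D_ev)/(AUC_iv/D_iv) = (380.426/150)/(1330/150) = 2.53617/8.86667 = 0.2860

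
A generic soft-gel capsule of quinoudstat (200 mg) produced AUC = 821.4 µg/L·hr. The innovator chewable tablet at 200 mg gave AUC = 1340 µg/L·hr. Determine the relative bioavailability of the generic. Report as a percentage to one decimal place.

F_rel = 61.3%

F_rel = (AUC_test/D_test) / (AUC_ref/D_ref)
      = (821.4/200) / (1340/200)
      = 4.107 / 6.7 = 0.6130 = 61.30%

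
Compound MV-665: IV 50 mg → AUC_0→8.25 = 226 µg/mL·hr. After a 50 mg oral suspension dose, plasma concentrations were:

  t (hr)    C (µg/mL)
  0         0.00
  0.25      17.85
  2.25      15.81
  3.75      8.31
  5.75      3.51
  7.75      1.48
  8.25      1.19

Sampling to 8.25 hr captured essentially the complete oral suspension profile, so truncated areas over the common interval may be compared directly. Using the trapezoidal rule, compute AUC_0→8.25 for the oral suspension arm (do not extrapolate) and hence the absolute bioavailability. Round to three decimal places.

Trapezoidal AUC_0→8.25 (oral suspension):
  [0→0.25]: (0.00+17.85)/2 × 0.25 = 2.23125
  [0.25→2.25]: (17.85+15.81)/2 × 2 = 33.66
  [2.25→3.75]: (15.81+8.31)/2 × 1.5 = 18.09
  [3.75→5.75]: (8.31+3.51)/2 × 2 = 11.82
  [5.75→7.75]: (3.51+1.48)/2 × 2 = 4.99
  [7.75→8.25]: (1.48+1.19)/2 × 0.5 = 0.6675
  Sum = 71.45875 µg/mL·hr
F = (AUC_ev/D_ev)/(AUC_iv/D_iv) = (71.45875/50)/(226/50) = 1.429175/4.52 = 0.3162

F = 0.316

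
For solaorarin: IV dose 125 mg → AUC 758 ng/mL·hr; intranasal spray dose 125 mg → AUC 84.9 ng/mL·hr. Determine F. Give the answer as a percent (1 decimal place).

F = (AUC_ev / D_ev) / (AUC_iv / D_iv)
  = (84.9/125) / (758/125)
  = 0.6792 / 6.064 = 0.1120
  = 11.20%

F = 11.2%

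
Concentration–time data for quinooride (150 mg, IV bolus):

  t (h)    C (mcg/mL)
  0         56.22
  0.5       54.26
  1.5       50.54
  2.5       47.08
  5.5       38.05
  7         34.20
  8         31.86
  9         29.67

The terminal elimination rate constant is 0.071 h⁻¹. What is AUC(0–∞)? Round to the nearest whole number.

AUC = 792 mcg/mL·h

Trapezoidal AUC_0→9:
  [0→0.5]: (56.22+54.26)/2 × 0.5 = 27.62
  [0.5→1.5]: (54.26+50.54)/2 × 1 = 52.4
  [1.5→2.5]: (50.54+47.08)/2 × 1 = 48.81
  [2.5→5.5]: (47.08+38.05)/2 × 3 = 127.695
  [5.5→7]: (38.05+34.20)/2 × 1.5 = 54.1875
  [7→8]: (34.20+31.86)/2 × 1 = 33.03
  [8→9]: (31.86+29.67)/2 × 1 = 30.765
  Sum = 374.5075 mcg/mL·h
Extrapolated tail: C_last / k_e = 29.67 / 0.071 = 417.887
AUC_0→∞ = 374.5075 + 417.887 = 792.3945 mcg/mL·h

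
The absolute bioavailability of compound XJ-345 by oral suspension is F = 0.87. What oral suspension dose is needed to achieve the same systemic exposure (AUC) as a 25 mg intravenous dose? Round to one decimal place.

D_oral = 28.7 mg

For equal systemic exposure: F × D_ev = D_iv
D_ev = D_iv / F = 25 / 0.87 = 28.7356 mg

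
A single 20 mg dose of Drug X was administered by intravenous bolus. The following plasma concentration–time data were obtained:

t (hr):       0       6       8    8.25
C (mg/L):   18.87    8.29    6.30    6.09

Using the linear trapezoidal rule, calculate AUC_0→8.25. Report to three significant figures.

AUC = 97.6 mg/L·hr

Trapezoidal AUC_0→8.25:
  [0→6]: (18.87+8.29)/2 × 6 = 81.48
  [6→8]: (8.29+6.30)/2 × 2 = 14.59
  [8→8.25]: (6.30+6.09)/2 × 0.25 = 1.54875
  Sum = 97.61875 mg/L·hr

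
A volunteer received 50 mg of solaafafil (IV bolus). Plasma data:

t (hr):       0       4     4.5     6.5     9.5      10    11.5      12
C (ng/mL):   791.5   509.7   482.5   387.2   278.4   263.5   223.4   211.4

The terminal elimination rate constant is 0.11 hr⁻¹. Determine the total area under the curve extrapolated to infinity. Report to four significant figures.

AUC = 7250 ng/mL·hr

Trapezoidal AUC_0→12:
  [0→4]: (791.5+509.7)/2 × 4 = 2602.4
  [4→4.5]: (509.7+482.5)/2 × 0.5 = 248.05
  [4.5→6.5]: (482.5+387.2)/2 × 2 = 869.7
  [6.5→9.5]: (387.2+278.4)/2 × 3 = 998.4
  [9.5→10]: (278.4+263.5)/2 × 0.5 = 135.475
  [10→11.5]: (263.5+223.4)/2 × 1.5 = 365.175
  [11.5→12]: (223.4+211.4)/2 × 0.5 = 108.7
  Sum = 5327.9 ng/mL·hr
Extrapolated tail: C_last / k_e = 211.4 / 0.11 = 1921.818
AUC_0→∞ = 5327.9 + 1921.818 = 7249.718 ng/mL·hr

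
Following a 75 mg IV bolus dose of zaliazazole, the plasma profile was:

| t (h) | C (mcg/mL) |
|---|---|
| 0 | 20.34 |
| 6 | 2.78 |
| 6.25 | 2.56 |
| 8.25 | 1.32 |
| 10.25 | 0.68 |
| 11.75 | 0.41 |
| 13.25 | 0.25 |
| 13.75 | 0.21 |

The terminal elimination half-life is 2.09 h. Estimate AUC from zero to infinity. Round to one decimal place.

Trapezoidal AUC_0→13.75:
  [0→6]: (20.34+2.78)/2 × 6 = 69.36
  [6→6.25]: (2.78+2.56)/2 × 0.25 = 0.6675
  [6.25→8.25]: (2.56+1.32)/2 × 2 = 3.88
  [8.25→10.25]: (1.32+0.68)/2 × 2 = 2.0
  [10.25→11.75]: (0.68+0.41)/2 × 1.5 = 0.8175
  [11.75→13.25]: (0.41+0.25)/2 × 1.5 = 0.495
  [13.25→13.75]: (0.25+0.21)/2 × 0.5 = 0.115
  Sum = 77.335 mcg/mL·h
k_e = ln2 / t½ = 0.693147 / 2.09 = 0.3316 h^-1
Extrapolated tail: C_last / k_e = 0.21 / 0.3316 = 0.633
AUC_0→∞ = 77.335 + 0.633 = 77.968 mcg/mL·h

AUC = 78.0 mcg/mL·h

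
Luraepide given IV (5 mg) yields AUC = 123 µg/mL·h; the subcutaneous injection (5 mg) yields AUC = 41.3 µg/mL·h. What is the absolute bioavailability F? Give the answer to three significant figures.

F = 0.336

F = (AUC_ev / D_ev) / (AUC_iv / D_iv)
  = (41.3/5) / (123/5)
  = 8.26 / 24.6 = 0.3358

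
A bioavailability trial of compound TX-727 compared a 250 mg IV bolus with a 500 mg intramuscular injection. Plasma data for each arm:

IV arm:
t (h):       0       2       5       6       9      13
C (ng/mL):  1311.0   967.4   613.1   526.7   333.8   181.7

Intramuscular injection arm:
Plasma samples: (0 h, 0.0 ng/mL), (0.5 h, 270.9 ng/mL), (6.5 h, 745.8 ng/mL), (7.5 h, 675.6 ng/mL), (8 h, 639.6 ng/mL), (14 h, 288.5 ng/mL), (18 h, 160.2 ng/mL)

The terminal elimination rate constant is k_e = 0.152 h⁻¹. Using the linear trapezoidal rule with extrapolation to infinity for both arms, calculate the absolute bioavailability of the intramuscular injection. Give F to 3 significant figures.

F = 0.509

Trapezoidal AUC_0→13 (IV):
  [0→2]: (1311.0+967.4)/2 × 2 = 2278.4
  [2→5]: (967.4+613.1)/2 × 3 = 2370.75
  [5→6]: (613.1+526.7)/2 × 1 = 569.9
  [6→9]: (526.7+333.8)/2 × 3 = 1290.75
  [9→13]: (333.8+181.7)/2 × 4 = 1031.0
  Sum = 7540.8 ng/mL·h
IV tail: 181.7/0.152 = 1195.395; AUC_iv,0→∞ = 7540.8 + 1195.395 = 8736.195 ng/mL·h
Trapezoidal AUC_0→18 (intramuscular injection):
  [0→0.5]: (0.0+270.9)/2 × 0.5 = 67.725
  [0.5→6.5]: (270.9+745.8)/2 × 6 = 3050.1
  [6.5→7.5]: (745.8+675.6)/2 × 1 = 710.7
  [7.5→8]: (675.6+639.6)/2 × 0.5 = 328.8
  [8→14]: (639.6+288.5)/2 × 6 = 2784.3
  [14→18]: (288.5+160.2)/2 × 4 = 897.4
  Sum = 7839.025 ng/mL·h
intramuscular injection tail: 160.2/0.152 = 1053.947; AUC_ev,0→∞ = 7839.025 + 1053.947 = 8892.972 ng/mL·h
F = (AUC_ev/D_ev)/(AUC_iv/D_iv) = (8892.972/500)/(8736.195/250) = 17.785944/34.94478 = 0.5090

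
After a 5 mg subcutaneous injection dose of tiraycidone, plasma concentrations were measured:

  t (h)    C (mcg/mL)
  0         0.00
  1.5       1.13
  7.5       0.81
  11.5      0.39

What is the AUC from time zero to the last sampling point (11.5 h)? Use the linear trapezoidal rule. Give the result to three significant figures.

AUC = 9.07 mcg/mL·h

Trapezoidal AUC_0→11.5:
  [0→1.5]: (0.00+1.13)/2 × 1.5 = 0.8475
  [1.5→7.5]: (1.13+0.81)/2 × 6 = 5.82
  [7.5→11.5]: (0.81+0.39)/2 × 4 = 2.4
  Sum = 9.0675 mcg/mL·h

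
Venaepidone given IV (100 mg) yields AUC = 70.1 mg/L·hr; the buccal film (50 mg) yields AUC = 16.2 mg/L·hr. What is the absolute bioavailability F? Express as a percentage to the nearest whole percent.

F = (AUC_ev / D_ev) / (AUC_iv / D_iv)
  = (16.2/50) / (70.1/100)
  = 0.324 / 0.701 = 0.4622
  = 46.22%

F = 46%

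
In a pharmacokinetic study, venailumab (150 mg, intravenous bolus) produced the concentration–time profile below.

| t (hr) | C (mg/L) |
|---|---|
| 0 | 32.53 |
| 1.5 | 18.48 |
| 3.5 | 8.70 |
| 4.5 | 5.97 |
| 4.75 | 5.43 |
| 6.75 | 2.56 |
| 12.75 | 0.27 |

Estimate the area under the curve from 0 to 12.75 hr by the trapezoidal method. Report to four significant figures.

AUC = 90.68 mg/L·hr

Trapezoidal AUC_0→12.75:
  [0→1.5]: (32.53+18.48)/2 × 1.5 = 38.2575
  [1.5→3.5]: (18.48+8.70)/2 × 2 = 27.18
  [3.5→4.5]: (8.70+5.97)/2 × 1 = 7.335
  [4.5→4.75]: (5.97+5.43)/2 × 0.25 = 1.425
  [4.75→6.75]: (5.43+2.56)/2 × 2 = 7.99
  [6.75→12.75]: (2.56+0.27)/2 × 6 = 8.49
  Sum = 90.6775 mg/L·hr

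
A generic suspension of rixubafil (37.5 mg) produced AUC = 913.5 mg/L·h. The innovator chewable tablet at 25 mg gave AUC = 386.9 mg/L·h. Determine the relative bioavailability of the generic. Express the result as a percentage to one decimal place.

F_rel = 157.4%

F_rel = (AUC_test/D_test) / (AUC_ref/D_ref)
      = (913.5/37.5) / (386.9/25)
      = 24.36 / 15.476 = 1.5741 = 157.41%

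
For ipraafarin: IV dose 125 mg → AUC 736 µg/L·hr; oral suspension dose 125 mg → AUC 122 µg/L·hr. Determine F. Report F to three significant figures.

F = 0.166

F = (AUC_ev / D_ev) / (AUC_iv / D_iv)
  = (122/125) / (736/125)
  = 0.976 / 5.888 = 0.1658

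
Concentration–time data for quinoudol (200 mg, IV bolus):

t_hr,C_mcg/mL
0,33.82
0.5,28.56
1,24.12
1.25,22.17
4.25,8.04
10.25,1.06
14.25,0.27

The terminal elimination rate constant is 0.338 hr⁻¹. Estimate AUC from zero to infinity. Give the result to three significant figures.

Trapezoidal AUC_0→14.25:
  [0→0.5]: (33.82+28.56)/2 × 0.5 = 15.595
  [0.5→1]: (28.56+24.12)/2 × 0.5 = 13.17
  [1→1.25]: (24.12+22.17)/2 × 0.25 = 5.78625
  [1.25→4.25]: (22.17+8.04)/2 × 3 = 45.315
  [4.25→10.25]: (8.04+1.06)/2 × 6 = 27.3
  [10.25→14.25]: (1.06+0.27)/2 × 4 = 2.66
  Sum = 109.82625 mcg/mL·hr
Extrapolated tail: C_last / k_e = 0.27 / 0.338 = 0.799
AUC_0→∞ = 109.82625 + 0.799 = 110.62525 mcg/mL·hr

AUC = 111 mcg/mL·hr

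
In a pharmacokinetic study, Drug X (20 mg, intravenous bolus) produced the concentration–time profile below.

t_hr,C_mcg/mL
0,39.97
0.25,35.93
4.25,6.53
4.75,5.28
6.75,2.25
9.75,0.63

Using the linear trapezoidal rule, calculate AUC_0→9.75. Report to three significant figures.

AUC = 109 mcg/mL·hr

Trapezoidal AUC_0→9.75:
  [0→0.25]: (39.97+35.93)/2 × 0.25 = 9.4875
  [0.25→4.25]: (35.93+6.53)/2 × 4 = 84.92
  [4.25→4.75]: (6.53+5.28)/2 × 0.5 = 2.9525
  [4.75→6.75]: (5.28+2.25)/2 × 2 = 7.53
  [6.75→9.75]: (2.25+0.63)/2 × 3 = 4.32
  Sum = 109.21 mcg/mL·hr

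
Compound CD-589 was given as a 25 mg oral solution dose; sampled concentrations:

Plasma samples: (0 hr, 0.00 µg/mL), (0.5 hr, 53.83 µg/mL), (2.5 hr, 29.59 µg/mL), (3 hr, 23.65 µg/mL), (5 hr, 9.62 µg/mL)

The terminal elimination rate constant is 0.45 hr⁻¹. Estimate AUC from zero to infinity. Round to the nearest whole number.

AUC = 165 µg/mL·hr

Trapezoidal AUC_0→5:
  [0→0.5]: (0.00+53.83)/2 × 0.5 = 13.4575
  [0.5→2.5]: (53.83+29.59)/2 × 2 = 83.42
  [2.5→3]: (29.59+23.65)/2 × 0.5 = 13.31
  [3→5]: (23.65+9.62)/2 × 2 = 33.27
  Sum = 143.4575 µg/mL·hr
Extrapolated tail: C_last / k_e = 9.62 / 0.45 = 21.378
AUC_0→∞ = 143.4575 + 21.378 = 164.8355 µg/mL·hr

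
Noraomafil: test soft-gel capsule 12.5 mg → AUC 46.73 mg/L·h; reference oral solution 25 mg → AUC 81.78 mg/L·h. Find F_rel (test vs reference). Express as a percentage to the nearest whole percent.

F_rel = 114%

F_rel = (AUC_test/D_test) / (AUC_ref/D_ref)
      = (46.73/12.5) / (81.78/25)
      = 3.7384 / 3.2712 = 1.1428 = 114.28%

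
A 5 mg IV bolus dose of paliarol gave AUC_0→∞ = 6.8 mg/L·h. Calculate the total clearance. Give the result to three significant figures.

CL = Dose_iv / AUC_0→∞
   = 5 / 6.8 = 0.735294 L/h

CL = 0.735 L/h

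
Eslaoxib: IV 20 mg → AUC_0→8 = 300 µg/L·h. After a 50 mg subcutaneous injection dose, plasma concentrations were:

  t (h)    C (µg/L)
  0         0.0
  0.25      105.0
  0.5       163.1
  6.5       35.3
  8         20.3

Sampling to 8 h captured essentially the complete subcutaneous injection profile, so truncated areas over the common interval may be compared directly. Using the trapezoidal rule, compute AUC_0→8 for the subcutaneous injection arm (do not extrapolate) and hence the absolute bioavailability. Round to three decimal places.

Trapezoidal AUC_0→8 (subcutaneous injection):
  [0→0.25]: (0.0+105.0)/2 × 0.25 = 13.125
  [0.25→0.5]: (105.0+163.1)/2 × 0.25 = 33.5125
  [0.5→6.5]: (163.1+35.3)/2 × 6 = 595.2
  [6.5→8]: (35.3+20.3)/2 × 1.5 = 41.7
  Sum = 683.5375 µg/L·h
F = (AUC_ev/D_ev)/(AUC_iv/D_iv) = (683.5375/50)/(300/20) = 13.67075/15 = 0.9114

F = 0.911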